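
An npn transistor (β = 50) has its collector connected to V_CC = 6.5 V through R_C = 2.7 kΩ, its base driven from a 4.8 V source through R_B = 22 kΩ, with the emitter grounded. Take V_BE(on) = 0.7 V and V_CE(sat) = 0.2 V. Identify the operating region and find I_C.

saturation; I_C ≈ 2.3 mA

Assume active: I_B = (4.8 − 0.7)/22 = 0.186 mA, giving I_C = β·I_B = 9.32 mA.
But then V_CE = 6.5 − 9.32×2.7 = -18.7 V < V_CE(sat) = 0.2 V — impossible in the active region.
So the transistor is saturated. With V_CE = 0.2 V, I_C = (V_CC − 0.2)/R_C = 6.3/2.7 = 2.33 mA.
Check: β·I_B = 9.32 mA > I_C = 2.33 mA, confirming saturation.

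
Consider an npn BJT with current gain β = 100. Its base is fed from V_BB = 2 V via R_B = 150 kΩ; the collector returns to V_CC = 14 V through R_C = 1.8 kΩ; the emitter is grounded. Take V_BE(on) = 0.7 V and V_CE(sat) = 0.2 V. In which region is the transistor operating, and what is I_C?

Assume active. Base-emitter loop: I_B = (V_BB − V_BE)/R_B = (2 − 0.7)/150 = 0.00867 mA.
I_C = β·I_B = 100×0.00867 = 0.867 mA.
V_CE = V_CC − I_C·R_C = 14 − 0.867×1.8 = 12.4 V > V_CE(sat), so the active-region assumption holds.

active; I_C ≈ 0.87 mA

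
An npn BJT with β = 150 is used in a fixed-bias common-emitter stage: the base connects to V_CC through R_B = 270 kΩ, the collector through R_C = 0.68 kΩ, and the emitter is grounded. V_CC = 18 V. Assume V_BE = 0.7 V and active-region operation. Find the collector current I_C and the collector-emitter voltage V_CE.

Base loop: V_CC = I_B·R_B + V_BE, so I_B = (18 − 0.7)/270 kΩ = 0.0641 mA.
In the active region I_C = β·I_B = 150 × 0.0641 = 9.61 mA.
Collector loop: V_CE = V_CC − I_C·R_C = 18 − 9.61×0.68 = 11.5 V.
Since V_CE = 11.5 V > V_CE(sat) ≈ 0.2 V, the transistor is in the active region as assumed.

I_C ≈ 9.6 mA, V_CE ≈ 11 V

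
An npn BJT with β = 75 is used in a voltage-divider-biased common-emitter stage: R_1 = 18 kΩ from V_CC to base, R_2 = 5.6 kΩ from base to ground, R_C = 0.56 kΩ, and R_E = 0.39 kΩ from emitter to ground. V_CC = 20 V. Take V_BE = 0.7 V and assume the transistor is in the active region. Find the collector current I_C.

Thevenize the base divider: V_Th = V_CC·R_2/(R_1+R_2) = 20×5.6/23.6 = 4.75 V, R_Th = R_1‖R_2 = 4.27 kΩ.
Base-emitter loop: V_Th = I_B·R_Th + V_BE + (β+1)I_B·R_E, so I_B = (4.75 − 0.7) / (4.27 + 76×0.39) = 0.119 mA.
I_C = β·I_B = 75×0.119 = 8.95 mA, and I_E = (β+1)I_B = 9.07 mA.
V_CE = V_CC − I_C·R_C − I_E·R_E = 20 − 8.95×0.56 − 9.07×0.39 = 11.5 V.
V_CE = 11.5 V > 0.2 V confirms active-region operation.

I_C ≈ 8.9 mA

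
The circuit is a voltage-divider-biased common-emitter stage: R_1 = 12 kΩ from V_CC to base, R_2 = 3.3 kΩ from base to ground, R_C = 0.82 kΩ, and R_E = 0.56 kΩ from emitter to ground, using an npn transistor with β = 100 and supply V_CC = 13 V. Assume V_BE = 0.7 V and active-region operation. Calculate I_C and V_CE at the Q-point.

I_C ≈ 3.6 mA, V_CE ≈ 8.1 V

Thevenize the base divider: V_Th = V_CC·R_2/(R_1+R_2) = 13×3.3/15.3 = 2.8 V, R_Th = R_1‖R_2 = 2.59 kΩ.
Base-emitter loop: V_Th = I_B·R_Th + V_BE + (β+1)I_B·R_E, so I_B = (2.8 − 0.7) / (2.59 + 101×0.56) = 0.0356 mA.
I_C = β·I_B = 100×0.0356 = 3.56 mA, and I_E = (β+1)I_B = 3.59 mA.
V_CE = V_CC − I_C·R_C − I_E·R_E = 13 − 3.56×0.82 − 3.59×0.56 = 8.07 V.
V_CE = 8.07 V > 0.2 V confirms active-region operation.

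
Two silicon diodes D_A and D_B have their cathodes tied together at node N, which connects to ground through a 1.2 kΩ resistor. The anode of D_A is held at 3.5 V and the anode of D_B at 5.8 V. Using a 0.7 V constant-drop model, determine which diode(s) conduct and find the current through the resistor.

Assume both conduct. Then node N would need to be at both 3.5−0.7 = 2.8 V and 5.8−0.7 = 5.1 V, which is impossible.
Assume only D_B conducts: V_N = 5.8 − 0.7 = 5.1 V, so I_R = 5.1/1.2 = 4.25 mA.
Check D_A: its anode-to-cathode voltage is 3.5 − 5.1 = -1.6 V < 0.7 V, so it is off. The assumption is consistent.

Only D_B conducts; I_R ≈ 4.2 mA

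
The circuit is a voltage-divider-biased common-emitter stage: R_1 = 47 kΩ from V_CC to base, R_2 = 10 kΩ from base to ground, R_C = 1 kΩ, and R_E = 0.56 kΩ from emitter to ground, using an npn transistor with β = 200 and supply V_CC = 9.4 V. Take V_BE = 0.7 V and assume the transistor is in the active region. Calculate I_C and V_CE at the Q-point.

Thevenize the base divider: V_Th = V_CC·R_2/(R_1+R_2) = 9.4×10/57 = 1.65 V, R_Th = R_1‖R_2 = 8.25 kΩ.
Base-emitter loop: V_Th = I_B·R_Th + V_BE + (β+1)I_B·R_E, so I_B = (1.65 − 0.7) / (8.25 + 201×0.56) = 0.00786 mA.
I_C = β·I_B = 200×0.00786 = 1.57 mA, and I_E = (β+1)I_B = 1.58 mA.
V_CE = V_CC − I_C·R_C − I_E·R_E = 9.4 − 1.57×1 − 1.58×0.56 = 6.94 V.
V_CE = 6.94 V > 0.2 V confirms active-region operation.

I_C ≈ 1.6 mA, V_CE ≈ 6.9 V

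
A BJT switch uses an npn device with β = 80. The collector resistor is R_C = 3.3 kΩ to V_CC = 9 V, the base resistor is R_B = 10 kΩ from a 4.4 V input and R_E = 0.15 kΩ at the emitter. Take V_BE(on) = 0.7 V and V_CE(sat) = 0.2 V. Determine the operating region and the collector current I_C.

Assume active: I_B = (4.4 − 0.7)/(10 + 81×0.15) = 0.167 mA, I_C = β·I_B = 13.4 mA.
Then V_CE = 9 − 13.4×3.3 − 13.5×0.15 = -37.1 V < 0.2 V — the active assumption fails.
Re-solve with V_CE = 0.2 V. KCL at the emitter: V_E/R_E = (V_BB−0.7−V_E)/R_B + (V_CC−0.2−V_E)/R_C, giving V_E = 0.43 V.
I_C = (V_CC − 0.2 − V_E)/R_C = (8.8 − 0.43)/3.3 = 2.54 mA.
Check: I_B = (3.7 − 0.43)/10 = 0.327 mA, and β·I_B = 26.2 mA > I_C, confirming saturation.

saturation; I_C ≈ 2.5 mA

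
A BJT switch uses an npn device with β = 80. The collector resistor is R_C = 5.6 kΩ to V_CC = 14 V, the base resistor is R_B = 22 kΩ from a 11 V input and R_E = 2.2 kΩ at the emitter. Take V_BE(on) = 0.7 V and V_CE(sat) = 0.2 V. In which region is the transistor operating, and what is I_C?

Assume active: I_B = (11 − 0.7)/(22 + 81×2.2) = 0.0514 mA, I_C = β·I_B = 4.12 mA.
Then V_CE = 14 − 4.12×5.6 − 4.17×2.2 = -18.2 V < 0.2 V — the active assumption fails.
Re-solve with V_CE = 0.2 V. KCL at the emitter: V_E/R_E = (V_BB−0.7−V_E)/R_B + (V_CC−0.2−V_E)/R_C, giving V_E = 4.32 V.
I_C = (V_CC − 0.2 − V_E)/R_C = (13.8 − 4.32)/5.6 = 1.69 mA.
Check: I_B = (10.3 − 4.32)/22 = 0.272 mA, and β·I_B = 21.7 mA > I_C, confirming saturation.

saturation; I_C ≈ 1.7 mA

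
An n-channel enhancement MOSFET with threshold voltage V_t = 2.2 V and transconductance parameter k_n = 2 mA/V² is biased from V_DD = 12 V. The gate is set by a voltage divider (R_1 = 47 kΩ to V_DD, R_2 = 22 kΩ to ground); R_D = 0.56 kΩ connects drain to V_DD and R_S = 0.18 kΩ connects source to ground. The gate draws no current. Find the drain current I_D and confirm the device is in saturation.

V_G = V_DD·R_2/(R_1+R_2) = 12×22/69 = 3.83 V.
Assume saturation: I_D = (k_n/2)(V_GS − V_t)² with V_GS = V_G − I_D·R_S = 3.83 − 0.18·I_D.
Substituting gives 0.0324·I_D² − 1.59·I_D + 2.64 = 0, with roots I_D = 1.73 or 47.2 mA.
The root I_D = 47.2 mA gives V_GS = -4.67 V ≤ V_t, so take I_D = 1.73 mA.
Then V_GS = 3.51 V and V_DS = V_DD − I_D(R_D+R_S) = 12 − 1.73×0.74 = 10.7 V.
Saturation requires V_DS ≥ V_GS − V_t = 1.31 V; 10.7 ≥ 1.31 ✓.

I_D ≈ 1.7 mA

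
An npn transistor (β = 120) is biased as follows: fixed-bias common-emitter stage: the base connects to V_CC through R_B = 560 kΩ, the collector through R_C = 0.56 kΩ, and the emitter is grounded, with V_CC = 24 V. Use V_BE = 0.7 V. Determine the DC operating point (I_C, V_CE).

I_C ≈ 5 mA, V_CE ≈ 21 V

Base loop: V_CC = I_B·R_B + V_BE, so I_B = (24 − 0.7)/560 kΩ = 0.0416 mA.
In the active region I_C = β·I_B = 120 × 0.0416 = 4.99 mA.
Collector loop: V_CE = V_CC − I_C·R_C = 24 − 4.99×0.56 = 21.2 V.
Since V_CE = 21.2 V > V_CE(sat) ≈ 0.2 V, the transistor is in the active region as assumed.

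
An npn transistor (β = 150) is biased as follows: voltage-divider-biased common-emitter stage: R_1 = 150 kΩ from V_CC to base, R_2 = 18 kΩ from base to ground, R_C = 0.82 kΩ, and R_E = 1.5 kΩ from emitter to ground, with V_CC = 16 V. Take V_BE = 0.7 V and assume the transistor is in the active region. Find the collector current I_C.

I_C ≈ 0.63 mA

Thevenize the base divider: V_Th = V_CC·R_2/(R_1+R_2) = 16×18/168 = 1.71 V, R_Th = R_1‖R_2 = 16.1 kΩ.
Base-emitter loop: V_Th = I_B·R_Th + V_BE + (β+1)I_B·R_E, so I_B = (1.71 − 0.7) / (16.1 + 151×1.5) = 0.00418 mA.
I_C = β·I_B = 150×0.00418 = 0.627 mA, and I_E = (β+1)I_B = 0.631 mA.
V_CE = V_CC − I_C·R_C − I_E·R_E = 16 − 0.627×0.82 − 0.631×1.5 = 14.5 V.
V_CE = 14.5 V > 0.2 V confirms active-region operation.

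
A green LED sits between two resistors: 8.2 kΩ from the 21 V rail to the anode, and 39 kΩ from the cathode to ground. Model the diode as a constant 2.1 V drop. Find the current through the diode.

The two resistors are in series with the diode, so KVL gives 21 = I·8.2 + 2.1 + I·39.
I = (21 − 2.1) / (8.2 + 39) kΩ = 18.9 / 47.2 = 0.4 mA.

I ≈ 0.4 mA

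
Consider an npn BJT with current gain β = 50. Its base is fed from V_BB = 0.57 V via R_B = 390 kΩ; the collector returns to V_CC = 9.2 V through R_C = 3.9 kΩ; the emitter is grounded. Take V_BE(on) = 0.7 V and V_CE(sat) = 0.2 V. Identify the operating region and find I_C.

V_BB = 0.57 V ≤ V_BE(on) = 0.7 V, so the base-emitter junction is not forward biased.
The transistor is in cutoff: I_B = I_C = 0.

cutoff; I_C ≈ 0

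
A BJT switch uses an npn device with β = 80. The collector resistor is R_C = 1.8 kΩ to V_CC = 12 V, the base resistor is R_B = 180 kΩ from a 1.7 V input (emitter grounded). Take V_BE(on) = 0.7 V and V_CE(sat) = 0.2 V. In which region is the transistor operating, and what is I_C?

Assume active. Base-emitter loop: I_B = (V_BB − V_BE)/R_B = (1.7 − 0.7)/180 = 0.00556 mA.
I_C = β·I_B = 80×0.00556 = 0.444 mA.
V_CE = V_CC − I_C·R_C = 12 − 0.444×1.8 = 11.2 V > V_CE(sat), so the active-region assumption holds.

active; I_C ≈ 0.44 mA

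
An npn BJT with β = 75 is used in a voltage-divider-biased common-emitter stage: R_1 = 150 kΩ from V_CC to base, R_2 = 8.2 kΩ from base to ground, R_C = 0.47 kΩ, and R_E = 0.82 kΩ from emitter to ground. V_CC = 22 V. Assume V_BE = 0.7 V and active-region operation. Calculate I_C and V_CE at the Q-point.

Thevenize the base divider: V_Th = V_CC·R_2/(R_1+R_2) = 22×8.2/158 = 1.14 V, R_Th = R_1‖R_2 = 7.77 kΩ.
Base-emitter loop: V_Th = I_B·R_Th + V_BE + (β+1)I_B·R_E, so I_B = (1.14 − 0.7) / (7.77 + 76×0.82) = 0.00628 mA.
I_C = β·I_B = 75×0.00628 = 0.471 mA, and I_E = (β+1)I_B = 0.477 mA.
V_CE = V_CC − I_C·R_C − I_E·R_E = 22 − 0.471×0.47 − 0.477×0.82 = 21.4 V.
V_CE = 21.4 V > 0.2 V confirms active-region operation.

I_C ≈ 0.47 mA, V_CE ≈ 21 V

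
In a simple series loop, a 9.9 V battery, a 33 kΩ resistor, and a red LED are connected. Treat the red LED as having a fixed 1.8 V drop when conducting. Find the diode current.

I ≈ 0.25 mA

KVL around the loop: 9.9 = V_D + I·R = 1.8 + I × 33 kΩ.
So I = (9.9 − 1.8) / 33 kΩ = 8.1 / 33 = 0.245 mA.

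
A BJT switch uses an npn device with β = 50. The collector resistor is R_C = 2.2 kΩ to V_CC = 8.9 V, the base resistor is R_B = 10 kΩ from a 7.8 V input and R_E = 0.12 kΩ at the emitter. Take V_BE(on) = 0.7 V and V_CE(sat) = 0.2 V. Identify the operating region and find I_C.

Assume active: I_B = (7.8 − 0.7)/(10 + 51×0.12) = 0.44 mA, I_C = β·I_B = 22 mA.
Then V_CE = 8.9 − 22×2.2 − 22.5×0.12 = -42.2 V < 0.2 V — the active assumption fails.
Re-solve with V_CE = 0.2 V. KCL at the emitter: V_E/R_E = (V_BB−0.7−V_E)/R_B + (V_CC−0.2−V_E)/R_C, giving V_E = 0.525 V.
I_C = (V_CC − 0.2 − V_E)/R_C = (8.7 − 0.525)/2.2 = 3.72 mA.
Check: I_B = (7.1 − 0.525)/10 = 0.658 mA, and β·I_B = 32.9 mA > I_C, confirming saturation.

saturation; I_C ≈ 3.7 mA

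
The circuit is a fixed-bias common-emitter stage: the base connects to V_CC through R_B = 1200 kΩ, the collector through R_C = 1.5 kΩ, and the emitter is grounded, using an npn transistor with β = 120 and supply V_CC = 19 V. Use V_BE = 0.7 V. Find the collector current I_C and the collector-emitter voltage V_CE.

I_C ≈ 1.8 mA, V_CE ≈ 16 V

Base loop: V_CC = I_B·R_B + V_BE, so I_B = (19 − 0.7)/1200 kΩ = 0.0153 mA.
In the active region I_C = β·I_B = 120 × 0.0153 = 1.83 mA.
Collector loop: V_CE = V_CC − I_C·R_C = 19 − 1.83×1.5 = 16.3 V.
Since V_CE = 16.3 V > V_CE(sat) ≈ 0.2 V, the transistor is in the active region as assumed.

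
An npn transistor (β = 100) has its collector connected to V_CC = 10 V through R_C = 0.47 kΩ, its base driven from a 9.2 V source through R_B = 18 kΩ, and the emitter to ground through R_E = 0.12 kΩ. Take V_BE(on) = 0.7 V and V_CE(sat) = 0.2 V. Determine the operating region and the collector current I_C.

Assume active: I_B = (9.2 − 0.7)/(18 + 101×0.12) = 0.282 mA, I_C = β·I_B = 28.2 mA.
Then V_CE = 10 − 28.2×0.47 − 28.5×0.12 = -6.68 V < 0.2 V — the active assumption fails.
Re-solve with V_CE = 0.2 V. KCL at the emitter: V_E/R_E = (V_BB−0.7−V_E)/R_B + (V_CC−0.2−V_E)/R_C, giving V_E = 2.03 V.
I_C = (V_CC − 0.2 − V_E)/R_C = (9.8 − 2.03)/0.47 = 16.5 mA.
Check: I_B = (8.5 − 2.03)/18 = 0.36 mA, and β·I_B = 36 mA > I_C, confirming saturation.

saturation; I_C ≈ 17 mA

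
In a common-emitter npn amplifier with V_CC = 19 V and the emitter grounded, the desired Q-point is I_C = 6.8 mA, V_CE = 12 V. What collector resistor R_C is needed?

Collector loop: V_CC = I_C·R_C + V_CE.
R_C = (V_CC − V_CE)/I_C = (19 − 12)/6.8 = 1.03 kΩ.

R_C ≈ 1 kΩ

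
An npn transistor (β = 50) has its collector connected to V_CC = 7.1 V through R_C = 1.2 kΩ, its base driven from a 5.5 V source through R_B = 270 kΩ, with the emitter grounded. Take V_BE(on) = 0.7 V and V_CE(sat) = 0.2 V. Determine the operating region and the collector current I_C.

active; I_C ≈ 0.89 mA

Assume active. Base-emitter loop: I_B = (V_BB − V_BE)/R_B = (5.5 − 0.7)/270 = 0.0178 mA.
I_C = β·I_B = 50×0.0178 = 0.889 mA.
V_CE = V_CC − I_C·R_C = 7.1 − 0.889×1.2 = 6.03 V > V_CE(sat), so the active-region assumption holds.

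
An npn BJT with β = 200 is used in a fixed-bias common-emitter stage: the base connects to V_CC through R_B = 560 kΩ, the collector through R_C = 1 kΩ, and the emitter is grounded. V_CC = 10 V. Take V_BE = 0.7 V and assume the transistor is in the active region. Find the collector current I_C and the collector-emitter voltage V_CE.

Base loop: V_CC = I_B·R_B + V_BE, so I_B = (10 − 0.7)/560 kΩ = 0.0166 mA.
In the active region I_C = β·I_B = 200 × 0.0166 = 3.32 mA.
Collector loop: V_CE = V_CC − I_C·R_C = 10 − 3.32×1 = 6.68 V.
Since V_CE = 6.68 V > V_CE(sat) ≈ 0.2 V, the transistor is in the active region as assumed.

I_C ≈ 3.3 mA, V_CE ≈ 6.7 V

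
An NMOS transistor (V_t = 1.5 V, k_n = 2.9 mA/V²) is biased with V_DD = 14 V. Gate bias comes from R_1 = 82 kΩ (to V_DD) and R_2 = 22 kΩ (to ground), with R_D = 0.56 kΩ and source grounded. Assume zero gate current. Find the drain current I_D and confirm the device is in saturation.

V_G = V_DD·R_2/(R_1+R_2) = 14×22/104 = 2.96 V. With the source grounded, V_GS = V_G = 2.96 V.
Assume saturation: I_D = (k_n/2)(V_GS − V_t)² = (2.9/2)×(2.96 − 1.5)² = 1.45×1.46² = 3.1 mA.
V_DS = V_DD − I_D·R_D = 14 − 3.1×0.56 = 12.3 V.
Saturation requires V_DS ≥ V_GS − V_t = 1.46 V; 12.3 ≥ 1.46 ✓.

I_D ≈ 3.1 mA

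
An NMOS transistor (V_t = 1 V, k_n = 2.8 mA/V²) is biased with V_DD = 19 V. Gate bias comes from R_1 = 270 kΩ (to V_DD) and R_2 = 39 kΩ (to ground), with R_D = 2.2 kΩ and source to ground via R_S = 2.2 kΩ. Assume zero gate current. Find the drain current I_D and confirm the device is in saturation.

V_G = V_DD·R_2/(R_1+R_2) = 19×39/309 = 2.4 V.
Assume saturation: I_D = (k_n/2)(V_GS − V_t)² with V_GS = V_G − I_D·R_S = 2.4 − 2.2·I_D.
Substituting gives 6.78·I_D² − 9.61·I_D + 2.74 = 0, with roots I_D = 0.394 or 1.02 mA.
The root I_D = 1.02 mA gives V_GS = 0.145 V ≤ V_t, so take I_D = 0.394 mA.
Then V_GS = 1.53 V and V_DS = V_DD − I_D(R_D+R_S) = 19 − 0.394×4.4 = 17.3 V.
Saturation requires V_DS ≥ V_GS − V_t = 0.531 V; 17.3 ≥ 0.531 ✓.

I_D ≈ 0.39 mA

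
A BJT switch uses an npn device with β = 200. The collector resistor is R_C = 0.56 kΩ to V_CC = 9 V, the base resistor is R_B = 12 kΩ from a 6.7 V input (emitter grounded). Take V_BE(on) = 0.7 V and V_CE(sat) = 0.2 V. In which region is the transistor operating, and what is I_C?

Assume active: I_B = (6.7 − 0.7)/12 = 0.5 mA, giving I_C = β·I_B = 100 mA.
But then V_CE = 9 − 100×0.56 = -47 V < V_CE(sat) = 0.2 V — impossible in the active region.
So the transistor is saturated. With V_CE = 0.2 V, I_C = (V_CC − 0.2)/R_C = 8.8/0.56 = 15.7 mA.
Check: β·I_B = 100 mA > I_C = 15.7 mA, confirming saturation.

saturation; I_C ≈ 16 mA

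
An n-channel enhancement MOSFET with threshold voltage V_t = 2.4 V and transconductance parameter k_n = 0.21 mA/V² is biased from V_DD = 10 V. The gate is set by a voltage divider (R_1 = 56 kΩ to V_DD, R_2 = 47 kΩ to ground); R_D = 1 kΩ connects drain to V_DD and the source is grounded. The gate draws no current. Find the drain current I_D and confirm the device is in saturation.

I_D ≈ 0.49 mA

V_G = V_DD·R_2/(R_1+R_2) = 10×47/103 = 4.56 V. With the source grounded, V_GS = V_G = 4.56 V.
Assume saturation: I_D = (k_n/2)(V_GS − V_t)² = (0.21/2)×(4.56 − 2.4)² = 0.105×2.16² = 0.491 mA.
V_DS = V_DD − I_D·R_D = 10 − 0.491×1 = 9.51 V.
Saturation requires V_DS ≥ V_GS − V_t = 2.16 V; 9.51 ≥ 2.16 ✓.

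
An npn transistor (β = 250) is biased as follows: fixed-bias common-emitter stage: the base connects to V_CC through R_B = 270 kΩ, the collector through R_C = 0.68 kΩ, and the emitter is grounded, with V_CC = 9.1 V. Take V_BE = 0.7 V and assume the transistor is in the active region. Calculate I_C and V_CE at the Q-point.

Base loop: V_CC = I_B·R_B + V_BE, so I_B = (9.1 − 0.7)/270 kΩ = 0.0311 mA.
In the active region I_C = β·I_B = 250 × 0.0311 = 7.78 mA.
Collector loop: V_CE = V_CC − I_C·R_C = 9.1 − 7.78×0.68 = 3.81 V.
Since V_CE = 3.81 V > V_CE(sat) ≈ 0.2 V, the transistor is in the active region as assumed.

I_C ≈ 7.8 mA, V_CE ≈ 3.8 V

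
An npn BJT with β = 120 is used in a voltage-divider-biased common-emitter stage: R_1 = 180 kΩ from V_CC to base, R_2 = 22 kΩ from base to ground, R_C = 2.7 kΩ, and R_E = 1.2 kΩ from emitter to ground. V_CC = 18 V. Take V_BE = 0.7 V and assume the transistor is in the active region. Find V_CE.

V_CE ≈ 14 V

Thevenize the base divider: V_Th = V_CC·R_2/(R_1+R_2) = 18×22/202 = 1.96 V, R_Th = R_1‖R_2 = 19.6 kΩ.
Base-emitter loop: V_Th = I_B·R_Th + V_BE + (β+1)I_B·R_E, so I_B = (1.96 − 0.7) / (19.6 + 121×1.2) = 0.00765 mA.
I_C = β·I_B = 120×0.00765 = 0.918 mA, and I_E = (β+1)I_B = 0.925 mA.
V_CE = V_CC − I_C·R_C − I_E·R_E = 18 − 0.918×2.7 − 0.925×1.2 = 14.4 V.
V_CE = 14.4 V > 0.2 V confirms active-region operation.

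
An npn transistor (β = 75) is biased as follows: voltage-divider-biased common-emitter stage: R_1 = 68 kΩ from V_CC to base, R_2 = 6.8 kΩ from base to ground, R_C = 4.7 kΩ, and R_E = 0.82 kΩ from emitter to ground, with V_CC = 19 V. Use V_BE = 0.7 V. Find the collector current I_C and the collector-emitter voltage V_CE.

I_C ≈ 1.1 mA, V_CE ≈ 13 V

Thevenize the base divider: V_Th = V_CC·R_2/(R_1+R_2) = 19×6.8/74.8 = 1.73 V, R_Th = R_1‖R_2 = 6.18 kΩ.
Base-emitter loop: V_Th = I_B·R_Th + V_BE + (β+1)I_B·R_E, so I_B = (1.73 − 0.7) / (6.18 + 76×0.82) = 0.015 mA.
I_C = β·I_B = 75×0.015 = 1.12 mA, and I_E = (β+1)I_B = 1.14 mA.
V_CE = V_CC − I_C·R_C − I_E·R_E = 19 − 1.12×4.7 − 1.14×0.82 = 12.8 V.
V_CE = 12.8 V > 0.2 V confirms active-region operation.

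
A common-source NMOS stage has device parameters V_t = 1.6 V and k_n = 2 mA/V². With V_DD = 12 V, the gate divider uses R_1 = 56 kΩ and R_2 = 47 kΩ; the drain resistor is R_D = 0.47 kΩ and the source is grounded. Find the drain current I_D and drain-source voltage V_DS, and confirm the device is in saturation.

V_G = V_DD·R_2/(R_1+R_2) = 12×47/103 = 5.48 V. With the source grounded, V_GS = V_G = 5.48 V.
Assume saturation: I_D = (k_n/2)(V_GS − V_t)² = (2/2)×(5.48 − 1.6)² = 1×3.88² = 15 mA.
V_DS = V_DD − I_D·R_D = 12 − 15×0.47 = 4.94 V.
Saturation requires V_DS ≥ V_GS − V_t = 3.88 V; 4.94 ≥ 3.88 ✓.

I_D ≈ 15 mA, V_DS ≈ 4.9 V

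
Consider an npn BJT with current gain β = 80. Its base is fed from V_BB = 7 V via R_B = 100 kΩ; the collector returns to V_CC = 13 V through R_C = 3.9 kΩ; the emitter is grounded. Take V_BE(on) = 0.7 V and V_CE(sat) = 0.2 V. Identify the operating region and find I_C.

saturation; I_C ≈ 3.3 mA

Assume active: I_B = (7 − 0.7)/100 = 0.063 mA, giving I_C = β·I_B = 5.04 mA.
But then V_CE = 13 − 5.04×3.9 = -6.66 V < V_CE(sat) = 0.2 V — impossible in the active region.
So the transistor is saturated. With V_CE = 0.2 V, I_C = (V_CC − 0.2)/R_C = 12.8/3.9 = 3.28 mA.
Check: β·I_B = 5.04 mA > I_C = 3.28 mA, confirming saturation.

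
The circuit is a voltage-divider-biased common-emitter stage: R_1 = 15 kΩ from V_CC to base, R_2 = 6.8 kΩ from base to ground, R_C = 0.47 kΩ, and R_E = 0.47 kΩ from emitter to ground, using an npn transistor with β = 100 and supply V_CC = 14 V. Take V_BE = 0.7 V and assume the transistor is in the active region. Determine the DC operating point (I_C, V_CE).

Thevenize the base divider: V_Th = V_CC·R_2/(R_1+R_2) = 14×6.8/21.8 = 4.37 V, R_Th = R_1‖R_2 = 4.68 kΩ.
Base-emitter loop: V_Th = I_B·R_Th + V_BE + (β+1)I_B·R_E, so I_B = (4.37 − 0.7) / (4.68 + 101×0.47) = 0.0703 mA.
I_C = β·I_B = 100×0.0703 = 7.03 mA, and I_E = (β+1)I_B = 7.1 mA.
V_CE = V_CC − I_C·R_C − I_E·R_E = 14 − 7.03×0.47 − 7.1×0.47 = 7.36 V.
V_CE = 7.36 V > 0.2 V confirms active-region operation.

I_C ≈ 7 mA, V_CE ≈ 7.4 V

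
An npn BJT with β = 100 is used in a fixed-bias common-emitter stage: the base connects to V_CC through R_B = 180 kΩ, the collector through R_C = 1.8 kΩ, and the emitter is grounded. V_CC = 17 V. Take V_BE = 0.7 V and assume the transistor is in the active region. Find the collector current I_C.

I_C ≈ 9.1 mA

Base loop: V_CC = I_B·R_B + V_BE, so I_B = (17 − 0.7)/180 kΩ = 0.0906 mA.
In the active region I_C = β·I_B = 100 × 0.0906 = 9.06 mA.
Collector loop: V_CE = V_CC − I_C·R_C = 17 − 9.06×1.8 = 0.7 V.
Since V_CE = 0.7 V > V_CE(sat) ≈ 0.2 V, the transistor is in the active region as assumed.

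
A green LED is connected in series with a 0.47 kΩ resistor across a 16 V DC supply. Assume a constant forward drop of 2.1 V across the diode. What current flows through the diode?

KVL around the loop: 16 = V_D + I·R = 2.1 + I × 0.47 kΩ.
So I = (16 − 2.1) / 0.47 kΩ = 13.9 / 0.47 = 29.6 mA.

I ≈ 30 mA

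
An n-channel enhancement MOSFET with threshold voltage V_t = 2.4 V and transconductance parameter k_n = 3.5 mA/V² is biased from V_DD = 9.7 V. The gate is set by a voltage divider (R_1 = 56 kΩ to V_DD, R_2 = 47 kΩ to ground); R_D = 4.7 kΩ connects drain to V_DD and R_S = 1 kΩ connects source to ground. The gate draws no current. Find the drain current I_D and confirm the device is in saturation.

I_D ≈ 1.2 mA

V_G = V_DD·R_2/(R_1+R_2) = 9.7×47/103 = 4.43 V.
Assume saturation: I_D = (k_n/2)(V_GS − V_t)² with V_GS = V_G − I_D·R_S = 4.43 − 1·I_D.
Substituting gives 1.75·I_D² − 8.09·I_D + 7.18 = 0, with roots I_D = 1.2 or 3.43 mA.
The root I_D = 3.43 mA gives V_GS = 1 V ≤ V_t, so take I_D = 1.2 mA.
Then V_GS = 3.23 V and V_DS = V_DD − I_D(R_D+R_S) = 9.7 − 1.2×5.7 = 2.87 V.
Saturation requires V_DS ≥ V_GS − V_t = 0.828 V; 2.87 ≥ 0.828 ✓.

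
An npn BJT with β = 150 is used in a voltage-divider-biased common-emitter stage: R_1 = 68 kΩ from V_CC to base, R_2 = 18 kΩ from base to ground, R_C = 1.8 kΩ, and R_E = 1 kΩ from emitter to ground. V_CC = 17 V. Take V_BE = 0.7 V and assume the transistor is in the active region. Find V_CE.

V_CE ≈ 9.7 V

Thevenize the base divider: V_Th = V_CC·R_2/(R_1+R_2) = 17×18/86 = 3.56 V, R_Th = R_1‖R_2 = 14.2 kΩ.
Base-emitter loop: V_Th = I_B·R_Th + V_BE + (β+1)I_B·R_E, so I_B = (3.56 − 0.7) / (14.2 + 151×1) = 0.0173 mA.
I_C = β·I_B = 150×0.0173 = 2.59 mA, and I_E = (β+1)I_B = 2.61 mA.
V_CE = V_CC − I_C·R_C − I_E·R_E = 17 − 2.59×1.8 − 2.61×1 = 9.72 V.
V_CE = 9.72 V > 0.2 V confirms active-region operation.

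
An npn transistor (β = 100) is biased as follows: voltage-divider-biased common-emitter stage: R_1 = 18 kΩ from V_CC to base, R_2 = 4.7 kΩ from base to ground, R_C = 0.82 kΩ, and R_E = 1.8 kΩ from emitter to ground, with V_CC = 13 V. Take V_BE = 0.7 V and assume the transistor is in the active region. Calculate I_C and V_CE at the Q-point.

I_C ≈ 1.1 mA, V_CE ≈ 10 V

Thevenize the base divider: V_Th = V_CC·R_2/(R_1+R_2) = 13×4.7/22.7 = 2.69 V, R_Th = R_1‖R_2 = 3.73 kΩ.
Base-emitter loop: V_Th = I_B·R_Th + V_BE + (β+1)I_B·R_E, so I_B = (2.69 − 0.7) / (3.73 + 101×1.8) = 0.0107 mA.
I_C = β·I_B = 100×0.0107 = 1.07 mA, and I_E = (β+1)I_B = 1.08 mA.
V_CE = V_CC − I_C·R_C − I_E·R_E = 13 − 1.07×0.82 − 1.08×1.8 = 10.2 V.
V_CE = 10.2 V > 0.2 V confirms active-region operation.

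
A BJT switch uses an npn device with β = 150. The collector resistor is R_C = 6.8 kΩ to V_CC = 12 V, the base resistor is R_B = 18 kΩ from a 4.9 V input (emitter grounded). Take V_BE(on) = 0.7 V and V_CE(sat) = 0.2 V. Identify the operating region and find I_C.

saturation; I_C ≈ 1.7 mA

Assume active: I_B = (4.9 − 0.7)/18 = 0.233 mA, giving I_C = β·I_B = 35 mA.
But then V_CE = 12 − 35×6.8 = -226 V < V_CE(sat) = 0.2 V — impossible in the active region.
So the transistor is saturated. With V_CE = 0.2 V, I_C = (V_CC − 0.2)/R_C = 11.8/6.8 = 1.74 mA.
Check: β·I_B = 35 mA > I_C = 1.74 mA, confirming saturation.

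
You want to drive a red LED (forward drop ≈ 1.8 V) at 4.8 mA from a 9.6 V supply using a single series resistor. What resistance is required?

The resistor drops V_S − V_D = 9.6 − 1.8 = 7.8 V at 4.8 mA.
R = 7.8 V / 4.8 mA = 1.62 kΩ.

R ≈ 1.6 kΩ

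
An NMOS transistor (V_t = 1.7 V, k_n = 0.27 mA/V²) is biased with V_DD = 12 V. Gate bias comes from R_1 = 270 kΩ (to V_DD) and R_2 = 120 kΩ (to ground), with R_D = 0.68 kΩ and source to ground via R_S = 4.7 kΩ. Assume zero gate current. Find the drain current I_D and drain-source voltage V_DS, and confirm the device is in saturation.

I_D ≈ 0.18 mA, V_DS ≈ 11 V

V_G = V_DD·R_2/(R_1+R_2) = 12×120/390 = 3.69 V.
Assume saturation: I_D = (k_n/2)(V_GS − V_t)² with V_GS = V_G − I_D·R_S = 3.69 − 4.7·I_D.
Substituting gives 2.98·I_D² − 3.53·I_D + 0.536 = 0, with roots I_D = 0.179 or 1 mA.
The root I_D = 1 mA gives V_GS = -1.03 V ≤ V_t, so take I_D = 0.179 mA.
Then V_GS = 2.85 V and V_DS = V_DD − I_D(R_D+R_S) = 12 − 0.179×5.38 = 11 V.
Saturation requires V_DS ≥ V_GS − V_t = 1.15 V; 11 ≥ 1.15 ✓.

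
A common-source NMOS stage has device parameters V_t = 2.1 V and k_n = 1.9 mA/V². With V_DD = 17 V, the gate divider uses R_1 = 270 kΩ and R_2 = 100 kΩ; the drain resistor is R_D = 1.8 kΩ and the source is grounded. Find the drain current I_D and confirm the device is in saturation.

V_G = V_DD·R_2/(R_1+R_2) = 17×100/370 = 4.59 V. With the source grounded, V_GS = V_G = 4.59 V.
Assume saturation: I_D = (k_n/2)(V_GS − V_t)² = (1.9/2)×(4.59 − 2.1)² = 0.95×2.49² = 5.91 mA.
V_DS = V_DD − I_D·R_D = 17 − 5.91×1.8 = 6.36 V.
Saturation requires V_DS ≥ V_GS − V_t = 2.49 V; 6.36 ≥ 2.49 ✓.

I_D ≈ 5.9 mA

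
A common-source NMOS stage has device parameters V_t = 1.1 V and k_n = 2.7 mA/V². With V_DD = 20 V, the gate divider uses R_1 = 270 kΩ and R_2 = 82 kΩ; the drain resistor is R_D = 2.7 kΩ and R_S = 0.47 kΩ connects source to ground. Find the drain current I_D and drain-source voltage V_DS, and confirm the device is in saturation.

I_D ≈ 3.9 mA, V_DS ≈ 7.5 V

V_G = V_DD·R_2/(R_1+R_2) = 20×82/352 = 4.66 V.
Assume saturation: I_D = (k_n/2)(V_GS − V_t)² with V_GS = V_G − I_D·R_S = 4.66 − 0.47·I_D.
Substituting gives 0.298·I_D² − 5.52·I_D + 17.1 = 0, with roots I_D = 3.94 or 14.6 mA.
The root I_D = 14.6 mA gives V_GS = -2.18 V ≤ V_t, so take I_D = 3.94 mA.
Then V_GS = 2.81 V and V_DS = V_DD − I_D(R_D+R_S) = 20 − 3.94×3.17 = 7.52 V.
Saturation requires V_DS ≥ V_GS − V_t = 1.71 V; 7.52 ≥ 1.71 ✓.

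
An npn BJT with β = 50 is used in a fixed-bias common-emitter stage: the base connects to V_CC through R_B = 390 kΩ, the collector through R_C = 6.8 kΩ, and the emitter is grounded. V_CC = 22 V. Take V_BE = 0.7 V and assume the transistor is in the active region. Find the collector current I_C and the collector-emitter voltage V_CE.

I_C ≈ 2.7 mA, V_CE ≈ 3.4 V

Base loop: V_CC = I_B·R_B + V_BE, so I_B = (22 − 0.7)/390 kΩ = 0.0546 mA.
In the active region I_C = β·I_B = 50 × 0.0546 = 2.73 mA.
Collector loop: V_CE = V_CC − I_C·R_C = 22 − 2.73×6.8 = 3.43 V.
Since V_CE = 3.43 V > V_CE(sat) ≈ 0.2 V, the transistor is in the active region as assumed.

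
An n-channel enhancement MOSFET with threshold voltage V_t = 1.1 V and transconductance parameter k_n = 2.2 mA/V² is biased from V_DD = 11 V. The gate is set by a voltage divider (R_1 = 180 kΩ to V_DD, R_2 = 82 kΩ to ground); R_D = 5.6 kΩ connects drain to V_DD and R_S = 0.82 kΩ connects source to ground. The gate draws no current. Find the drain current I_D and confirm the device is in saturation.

I_D ≈ 1.5 mA

V_G = V_DD·R_2/(R_1+R_2) = 11×82/262 = 3.44 V.
Assume saturation: I_D = (k_n/2)(V_GS − V_t)² with V_GS = V_G − I_D·R_S = 3.44 − 0.82·I_D.
Substituting gives 0.74·I_D² − 5.23·I_D + 6.04 = 0, with roots I_D = 1.45 or 5.61 mA.
The root I_D = 5.61 mA gives V_GS = -1.16 V ≤ V_t, so take I_D = 1.45 mA.
Then V_GS = 2.25 V and V_DS = V_DD − I_D(R_D+R_S) = 11 − 1.45×6.42 = 1.66 V.
Saturation requires V_DS ≥ V_GS − V_t = 1.15 V; 1.66 ≥ 1.15 ✓.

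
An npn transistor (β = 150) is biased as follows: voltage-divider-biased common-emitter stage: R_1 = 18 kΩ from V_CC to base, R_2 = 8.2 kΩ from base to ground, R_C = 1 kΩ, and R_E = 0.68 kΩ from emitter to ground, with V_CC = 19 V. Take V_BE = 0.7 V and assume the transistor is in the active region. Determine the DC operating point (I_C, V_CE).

Thevenize the base divider: V_Th = V_CC·R_2/(R_1+R_2) = 19×8.2/26.2 = 5.95 V, R_Th = R_1‖R_2 = 5.63 kΩ.
Base-emitter loop: V_Th = I_B·R_Th + V_BE + (β+1)I_B·R_E, so I_B = (5.95 − 0.7) / (5.63 + 151×0.68) = 0.0484 mA.
I_C = β·I_B = 150×0.0484 = 7.27 mA, and I_E = (β+1)I_B = 7.31 mA.
V_CE = V_CC − I_C·R_C − I_E·R_E = 19 − 7.27×1 − 7.31×0.68 = 6.76 V.
V_CE = 6.76 V > 0.2 V confirms active-region operation.

I_C ≈ 7.3 mA, V_CE ≈ 6.8 V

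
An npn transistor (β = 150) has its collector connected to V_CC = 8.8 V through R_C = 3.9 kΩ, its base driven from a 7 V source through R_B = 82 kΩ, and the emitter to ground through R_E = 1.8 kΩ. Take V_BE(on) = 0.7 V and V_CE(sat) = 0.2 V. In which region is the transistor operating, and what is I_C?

Assume active: I_B = (7 − 0.7)/(82 + 151×1.8) = 0.0178 mA, I_C = β·I_B = 2.67 mA.
Then V_CE = 8.8 − 2.67×3.9 − 2.69×1.8 = -6.46 V < 0.2 V — the active assumption fails.
Re-solve with V_CE = 0.2 V. KCL at the emitter: V_E/R_E = (V_BB−0.7−V_E)/R_B + (V_CC−0.2−V_E)/R_C, giving V_E = 2.77 V.
I_C = (V_CC − 0.2 − V_E)/R_C = (8.6 − 2.77)/3.9 = 1.5 mA.
Check: I_B = (6.3 − 2.77)/82 = 0.0431 mA, and β·I_B = 6.46 mA > I_C, confirming saturation.

saturation; I_C ≈ 1.5 mA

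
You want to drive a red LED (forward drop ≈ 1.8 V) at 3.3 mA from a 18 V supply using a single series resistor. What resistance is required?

R ≈ 4.9 kΩ

The resistor drops V_S − V_D = 18 − 1.8 = 16.2 V at 3.3 mA.
R = 16.2 V / 3.3 mA = 4.91 kΩ.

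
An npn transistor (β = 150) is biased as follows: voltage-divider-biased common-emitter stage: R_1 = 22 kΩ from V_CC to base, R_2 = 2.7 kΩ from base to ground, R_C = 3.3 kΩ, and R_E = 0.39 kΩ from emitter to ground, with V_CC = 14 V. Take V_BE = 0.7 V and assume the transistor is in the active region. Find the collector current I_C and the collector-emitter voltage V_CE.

I_C ≈ 2 mA, V_CE ≈ 6.5 V

Thevenize the base divider: V_Th = V_CC·R_2/(R_1+R_2) = 14×2.7/24.7 = 1.53 V, R_Th = R_1‖R_2 = 2.4 kΩ.
Base-emitter loop: V_Th = I_B·R_Th + V_BE + (β+1)I_B·R_E, so I_B = (1.53 − 0.7) / (2.4 + 151×0.39) = 0.0135 mA.
I_C = β·I_B = 150×0.0135 = 2.03 mA, and I_E = (β+1)I_B = 2.05 mA.
V_CE = V_CC − I_C·R_C − I_E·R_E = 14 − 2.03×3.3 − 2.05×0.39 = 6.5 V.
V_CE = 6.5 V > 0.2 V confirms active-region operation.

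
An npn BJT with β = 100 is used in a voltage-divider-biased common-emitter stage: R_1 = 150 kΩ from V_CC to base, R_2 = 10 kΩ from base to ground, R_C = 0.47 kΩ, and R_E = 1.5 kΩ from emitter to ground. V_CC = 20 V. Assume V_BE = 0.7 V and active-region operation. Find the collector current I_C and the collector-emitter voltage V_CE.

I_C ≈ 0.34 mA, V_CE ≈ 19 V

Thevenize the base divider: V_Th = V_CC·R_2/(R_1+R_2) = 20×10/160 = 1.25 V, R_Th = R_1‖R_2 = 9.38 kΩ.
Base-emitter loop: V_Th = I_B·R_Th + V_BE + (β+1)I_B·R_E, so I_B = (1.25 − 0.7) / (9.38 + 101×1.5) = 0.00342 mA.
I_C = β·I_B = 100×0.00342 = 0.342 mA, and I_E = (β+1)I_B = 0.345 mA.
V_CE = V_CC − I_C·R_C − I_E·R_E = 20 − 0.342×0.47 − 0.345×1.5 = 19.3 V.
V_CE = 19.3 V > 0.2 V confirms active-region operation.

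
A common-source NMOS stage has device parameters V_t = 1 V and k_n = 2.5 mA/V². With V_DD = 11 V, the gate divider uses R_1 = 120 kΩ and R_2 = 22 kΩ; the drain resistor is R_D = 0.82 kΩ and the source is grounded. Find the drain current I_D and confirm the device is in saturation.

I_D ≈ 0.62 mA

V_G = V_DD·R_2/(R_1+R_2) = 11×22/142 = 1.7 V. With the source grounded, V_GS = V_G = 1.7 V.
Assume saturation: I_D = (k_n/2)(V_GS − V_t)² = (2.5/2)×(1.7 − 1)² = 1.25×0.704² = 0.62 mA.
V_DS = V_DD − I_D·R_D = 11 − 0.62×0.82 = 10.5 V.
Saturation requires V_DS ≥ V_GS − V_t = 0.704 V; 10.5 ≥ 0.704 ✓.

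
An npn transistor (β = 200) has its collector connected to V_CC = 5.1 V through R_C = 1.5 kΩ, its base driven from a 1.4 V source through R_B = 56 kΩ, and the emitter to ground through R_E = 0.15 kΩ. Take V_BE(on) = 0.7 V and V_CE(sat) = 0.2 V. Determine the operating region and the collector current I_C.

Assume active. Base-emitter loop: I_B = (V_BB − V_BE)/(R_B + (β+1)R_E) = (1.4 − 0.7)/(56 + 201×0.15) = 0.00813 mA.
I_C = β·I_B = 200×0.00813 = 1.63 mA.
V_CE = V_CC − I_C·R_C − I_E·R_E = 5.1 − 1.63×1.5 − 1.63×0.15 = 2.42 V > V_CE(sat), so the active-region assumption holds.

active; I_C ≈ 1.6 mA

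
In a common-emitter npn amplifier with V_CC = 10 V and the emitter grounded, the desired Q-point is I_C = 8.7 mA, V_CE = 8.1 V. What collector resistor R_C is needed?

Collector loop: V_CC = I_C·R_C + V_CE.
R_C = (V_CC − V_CE)/I_C = (10 − 8.1)/8.7 = 0.218 kΩ.

R_C ≈ 0.22 kΩ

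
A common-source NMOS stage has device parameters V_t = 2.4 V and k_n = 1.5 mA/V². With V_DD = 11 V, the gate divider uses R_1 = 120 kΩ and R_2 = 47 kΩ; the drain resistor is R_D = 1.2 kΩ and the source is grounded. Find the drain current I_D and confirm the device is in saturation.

V_G = V_DD·R_2/(R_1+R_2) = 11×47/167 = 3.1 V. With the source grounded, V_GS = V_G = 3.1 V.
Assume saturation: I_D = (k_n/2)(V_GS − V_t)² = (1.5/2)×(3.1 − 2.4)² = 0.75×0.696² = 0.363 mA.
V_DS = V_DD − I_D·R_D = 11 − 0.363×1.2 = 10.6 V.
Saturation requires V_DS ≥ V_GS − V_t = 0.696 V; 10.6 ≥ 0.696 ✓.

I_D ≈ 0.36 mA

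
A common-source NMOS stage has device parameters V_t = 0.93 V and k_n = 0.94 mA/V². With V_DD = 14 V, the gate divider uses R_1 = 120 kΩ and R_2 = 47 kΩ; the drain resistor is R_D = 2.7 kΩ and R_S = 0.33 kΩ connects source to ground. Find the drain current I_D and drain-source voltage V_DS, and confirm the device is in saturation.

I_D ≈ 2.3 mA, V_DS ≈ 6.9 V

V_G = V_DD·R_2/(R_1+R_2) = 14×47/167 = 3.94 V.
Assume saturation: I_D = (k_n/2)(V_GS − V_t)² with V_GS = V_G − I_D·R_S = 3.94 − 0.33·I_D.
Substituting gives 0.0512·I_D² − 1.93·I_D + 4.26 = 0, with roots I_D = 2.35 or 35.4 mA.
The root I_D = 35.4 mA gives V_GS = -7.75 V ≤ V_t, so take I_D = 2.35 mA.
Then V_GS = 3.17 V and V_DS = V_DD − I_D(R_D+R_S) = 14 − 2.35×3.03 = 6.88 V.
Saturation requires V_DS ≥ V_GS − V_t = 2.24 V; 6.88 ≥ 2.24 ✓.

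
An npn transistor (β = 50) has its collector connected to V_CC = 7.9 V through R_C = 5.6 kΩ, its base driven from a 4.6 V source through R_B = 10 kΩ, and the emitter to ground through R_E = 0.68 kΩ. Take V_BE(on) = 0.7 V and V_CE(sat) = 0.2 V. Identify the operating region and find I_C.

Assume active: I_B = (4.6 − 0.7)/(10 + 51×0.68) = 0.0873 mA, I_C = β·I_B = 4.36 mA.
Then V_CE = 7.9 − 4.36×5.6 − 4.45×0.68 = -19.6 V < 0.2 V — the active assumption fails.
Re-solve with V_CE = 0.2 V. KCL at the emitter: V_E/R_E = (V_BB−0.7−V_E)/R_B + (V_CC−0.2−V_E)/R_C, giving V_E = 1.01 V.
I_C = (V_CC − 0.2 − V_E)/R_C = (7.7 − 1.01)/5.6 = 1.19 mA.
Check: I_B = (3.9 − 1.01)/10 = 0.289 mA, and β·I_B = 14.5 mA > I_C, confirming saturation.

saturation; I_C ≈ 1.2 mA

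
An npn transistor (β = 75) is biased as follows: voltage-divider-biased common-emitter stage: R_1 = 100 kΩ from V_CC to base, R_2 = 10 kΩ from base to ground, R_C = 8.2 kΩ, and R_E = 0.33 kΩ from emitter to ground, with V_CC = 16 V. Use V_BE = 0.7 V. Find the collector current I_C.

I_C ≈ 1.7 mA

Thevenize the base divider: V_Th = V_CC·R_2/(R_1+R_2) = 16×10/110 = 1.45 V, R_Th = R_1‖R_2 = 9.09 kΩ.
Base-emitter loop: V_Th = I_B·R_Th + V_BE + (β+1)I_B·R_E, so I_B = (1.45 − 0.7) / (9.09 + 76×0.33) = 0.0221 mA.
I_C = β·I_B = 75×0.0221 = 1.66 mA, and I_E = (β+1)I_B = 1.68 mA.
V_CE = V_CC − I_C·R_C − I_E·R_E = 16 − 1.66×8.2 − 1.68×0.33 = 1.87 V.
V_CE = 1.87 V > 0.2 V confirms active-region operation.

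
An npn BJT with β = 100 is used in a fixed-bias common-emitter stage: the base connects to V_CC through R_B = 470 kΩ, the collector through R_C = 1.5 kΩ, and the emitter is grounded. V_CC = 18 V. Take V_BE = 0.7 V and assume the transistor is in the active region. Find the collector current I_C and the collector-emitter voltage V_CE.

Base loop: V_CC = I_B·R_B + V_BE, so I_B = (18 − 0.7)/470 kΩ = 0.0368 mA.
In the active region I_C = β·I_B = 100 × 0.0368 = 3.68 mA.
Collector loop: V_CE = V_CC − I_C·R_C = 18 − 3.68×1.5 = 12.5 V.
Since V_CE = 12.5 V > V_CE(sat) ≈ 0.2 V, the transistor is in the active region as assumed.

I_C ≈ 3.7 mA, V_CE ≈ 12 V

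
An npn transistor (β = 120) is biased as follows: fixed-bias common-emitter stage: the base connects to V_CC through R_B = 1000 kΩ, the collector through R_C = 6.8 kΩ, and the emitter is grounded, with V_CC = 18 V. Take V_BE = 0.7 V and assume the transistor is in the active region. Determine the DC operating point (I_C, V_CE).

Base loop: V_CC = I_B·R_B + V_BE, so I_B = (18 − 0.7)/1000 kΩ = 0.0173 mA.
In the active region I_C = β·I_B = 120 × 0.0173 = 2.08 mA.
Collector loop: V_CE = V_CC − I_C·R_C = 18 − 2.08×6.8 = 3.88 V.
Since V_CE = 3.88 V > V_CE(sat) ≈ 0.2 V, the transistor is in the active region as assumed.

I_C ≈ 2.1 mA, V_CE ≈ 3.9 V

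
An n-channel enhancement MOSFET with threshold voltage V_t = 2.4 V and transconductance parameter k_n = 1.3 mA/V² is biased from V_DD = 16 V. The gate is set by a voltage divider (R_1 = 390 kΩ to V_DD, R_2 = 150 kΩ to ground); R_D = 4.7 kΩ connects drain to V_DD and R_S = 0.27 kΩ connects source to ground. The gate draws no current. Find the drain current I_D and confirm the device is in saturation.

V_G = V_DD·R_2/(R_1+R_2) = 16×150/540 = 4.44 V.
Assume saturation: I_D = (k_n/2)(V_GS − V_t)² with V_GS = V_G − I_D·R_S = 4.44 − 0.27·I_D.
Substituting gives 0.0474·I_D² − 1.72·I_D + 2.72 = 0, with roots I_D = 1.66 or 34.6 mA.
The root I_D = 34.6 mA gives V_GS = -4.89 V ≤ V_t, so take I_D = 1.66 mA.
Then V_GS = 4 V and V_DS = V_DD − I_D(R_D+R_S) = 16 − 1.66×4.97 = 7.76 V.
Saturation requires V_DS ≥ V_GS − V_t = 1.6 V; 7.76 ≥ 1.6 ✓.

I_D ≈ 1.7 mA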